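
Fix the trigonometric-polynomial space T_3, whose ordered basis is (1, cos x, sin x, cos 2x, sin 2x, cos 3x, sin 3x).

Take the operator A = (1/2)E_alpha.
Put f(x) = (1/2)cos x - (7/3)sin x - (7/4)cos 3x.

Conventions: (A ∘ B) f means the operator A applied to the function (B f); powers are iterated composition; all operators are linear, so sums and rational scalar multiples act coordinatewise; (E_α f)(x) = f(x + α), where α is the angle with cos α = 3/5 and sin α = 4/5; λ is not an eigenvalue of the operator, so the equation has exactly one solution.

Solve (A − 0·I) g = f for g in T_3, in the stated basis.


g(x) = (13/3)cos x - 2sin x + (819/250)cos 3x - (154/125)sin 3x

write g with unknown coordinates in the stated basis and equate coefficients in (A − 0·I) g = f
solving from the highest basis element down gives g = (13/3)cos x - 2sin x + (819/250)cos 3x - (154/125)sin 3x
check: A g = (1/2)cos x - (7/3)sin x - (7/4)cos 3x
so A g − 0·g = (1/2)cos x - (7/3)sin x - (7/4)cos 3x = f ✓


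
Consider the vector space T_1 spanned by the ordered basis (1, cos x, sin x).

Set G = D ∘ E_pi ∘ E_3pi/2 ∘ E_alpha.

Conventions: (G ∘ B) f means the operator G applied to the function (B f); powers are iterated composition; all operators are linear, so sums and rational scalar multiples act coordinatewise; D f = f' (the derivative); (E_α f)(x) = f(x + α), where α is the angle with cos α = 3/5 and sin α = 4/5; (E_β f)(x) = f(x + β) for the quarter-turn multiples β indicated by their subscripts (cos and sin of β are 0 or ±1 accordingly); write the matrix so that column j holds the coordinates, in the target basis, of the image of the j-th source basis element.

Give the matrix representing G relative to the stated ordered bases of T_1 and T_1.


the matrix is [[0, 0, 0]; [0, -3/5, -4/5]; [0, 4/5, -3/5]] (rows listed top to bottom)

image of 1: 0
image of cos x: -(3/5)cos x + (4/5)sin x
image of sin x: -(4/5)cos x - (3/5)sin x
each image's coordinates form column j of the matrix


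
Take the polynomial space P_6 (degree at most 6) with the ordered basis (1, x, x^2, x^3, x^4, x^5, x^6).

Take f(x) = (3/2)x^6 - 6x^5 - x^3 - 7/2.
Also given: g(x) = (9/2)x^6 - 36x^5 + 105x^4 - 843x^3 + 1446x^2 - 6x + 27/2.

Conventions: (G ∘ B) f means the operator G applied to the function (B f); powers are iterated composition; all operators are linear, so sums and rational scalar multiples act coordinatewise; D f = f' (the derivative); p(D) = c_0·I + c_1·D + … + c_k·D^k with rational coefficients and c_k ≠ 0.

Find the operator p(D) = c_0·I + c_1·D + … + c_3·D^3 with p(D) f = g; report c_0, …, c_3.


D^0 f = (3/2)x^6 - 6x^5 - x^3 - 7/2
D^1 f = 9x^5 - 30x^4 - 3x^2
D^2 f = 45x^4 - 120x^3 - 6x
D^3 f = 180x^3 - 360x^2 - 6
matching coefficients of g against c_0 f + c_1 Df + … from the top degree down determines the c_i
solution: c_0 = 3, c_1 = -2, c_2 = 1, c_3 = -4

c_0 = 3, c_1 = -2, c_2 = 1, c_3 = -4


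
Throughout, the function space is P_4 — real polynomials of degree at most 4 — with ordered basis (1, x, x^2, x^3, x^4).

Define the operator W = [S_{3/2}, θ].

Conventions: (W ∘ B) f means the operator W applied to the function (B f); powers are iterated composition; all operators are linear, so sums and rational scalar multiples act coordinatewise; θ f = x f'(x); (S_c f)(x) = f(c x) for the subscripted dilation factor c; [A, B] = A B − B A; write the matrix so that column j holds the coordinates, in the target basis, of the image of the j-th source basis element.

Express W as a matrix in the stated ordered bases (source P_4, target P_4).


the matrix is [[0, 0, 0, 0, 0]; [0, 0, 0, 0, 0]; [0, 0, 0, 0, 0]; [0, 0, 0, 0, 0]; [0, 0, 0, 0, 0]] (rows listed top to bottom)

image of 1: 0
image of x: 0
image of x^2: 0
image of x^3: 0
image of x^4: 0
each image's coordinates form column j of the matrix


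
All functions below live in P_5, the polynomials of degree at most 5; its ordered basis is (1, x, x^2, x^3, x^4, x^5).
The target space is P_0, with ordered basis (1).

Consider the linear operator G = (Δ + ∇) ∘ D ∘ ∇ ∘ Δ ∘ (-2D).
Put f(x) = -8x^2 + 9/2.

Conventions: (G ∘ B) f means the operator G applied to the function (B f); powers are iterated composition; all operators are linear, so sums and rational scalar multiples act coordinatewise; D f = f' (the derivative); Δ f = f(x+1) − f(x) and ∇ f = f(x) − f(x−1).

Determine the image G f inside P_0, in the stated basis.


D f = -16x
(-2D) f = 32x
Δ (-2D) f = 32
∇ Δ (-2D) f = 0
D (∇ ∘ Δ ∘ (-2D)) f = 0
Δ D (∇ ∘ Δ ∘ (-2D)) f = 0
∇ D (∇ ∘ Δ ∘ (-2D)) f = 0
(Δ + ∇) D (∇ ∘ Δ ∘ (-2D)) f = 0

the image equals g(x) = 0


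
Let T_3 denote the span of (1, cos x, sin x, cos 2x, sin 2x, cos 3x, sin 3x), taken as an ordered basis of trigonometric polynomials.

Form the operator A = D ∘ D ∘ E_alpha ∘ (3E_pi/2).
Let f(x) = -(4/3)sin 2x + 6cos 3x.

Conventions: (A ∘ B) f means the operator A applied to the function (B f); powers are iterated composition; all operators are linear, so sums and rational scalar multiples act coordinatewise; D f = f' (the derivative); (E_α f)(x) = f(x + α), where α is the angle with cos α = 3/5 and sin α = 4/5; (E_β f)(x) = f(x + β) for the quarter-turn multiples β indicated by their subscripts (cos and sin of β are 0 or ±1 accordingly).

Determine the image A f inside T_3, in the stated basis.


the image equals g(x) = -(384/25)cos 2x + (112/25)sin 2x - (7128/125)cos 3x + (18954/125)sin 3x

E_pi/2 f = (4/3)sin 2x + 6sin 3x
(3E_pi/2) f = 4sin 2x + 18sin 3x
E_alpha (3E_pi/2) f = (96/25)cos 2x - (28/25)sin 2x + (792/125)cos 3x - (2106/125)sin 3x
D E_alpha (3E_pi/2) f = -(56/25)cos 2x - (192/25)sin 2x - (6318/125)cos 3x - (2376/125)sin 3x
D (D ∘ E_alpha) (3E_pi/2) f = -(384/25)cos 2x + (112/25)sin 2x - (7128/125)cos 3x + (18954/125)sin 3x


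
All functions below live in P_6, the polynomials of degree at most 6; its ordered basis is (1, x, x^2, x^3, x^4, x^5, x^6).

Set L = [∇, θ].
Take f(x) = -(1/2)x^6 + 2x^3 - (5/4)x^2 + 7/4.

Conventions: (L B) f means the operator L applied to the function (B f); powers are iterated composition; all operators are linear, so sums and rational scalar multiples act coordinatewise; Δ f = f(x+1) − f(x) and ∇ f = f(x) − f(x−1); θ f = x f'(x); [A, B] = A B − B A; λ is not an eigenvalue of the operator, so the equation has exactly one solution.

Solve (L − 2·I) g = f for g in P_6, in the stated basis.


the result is g(x) = (1/4)x^6 + (3/4)x^5 - (15/8)x^4 - (19/4)x^3 + (17/2)x^2 + (31/4)x - 31/4

write g with unknown coordinates in the stated basis and equate coefficients in (L − 2·I) g = f
solving from the highest basis element down gives g = (1/4)x^6 + (3/4)x^5 - (15/8)x^4 - (19/4)x^3 + (17/2)x^2 + (31/4)x - 31/4
check: L g = (3/2)x^5 - (15/4)x^4 - (15/2)x^3 + (63/4)x^2 + (31/2)x - 55/4
so L g − 2·g = -(1/2)x^6 + 2x^3 - (5/4)x^2 + 7/4 = f ✓


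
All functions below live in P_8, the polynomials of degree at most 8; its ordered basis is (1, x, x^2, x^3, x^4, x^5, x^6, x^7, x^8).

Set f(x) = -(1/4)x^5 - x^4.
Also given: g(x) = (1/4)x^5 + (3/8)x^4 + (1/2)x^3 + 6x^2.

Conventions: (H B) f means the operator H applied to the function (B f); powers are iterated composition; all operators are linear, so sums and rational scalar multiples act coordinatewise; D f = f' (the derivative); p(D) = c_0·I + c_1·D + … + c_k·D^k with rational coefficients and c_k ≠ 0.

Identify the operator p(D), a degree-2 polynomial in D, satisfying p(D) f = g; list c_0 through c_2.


D^0 f = -(1/4)x^5 - x^4
D^1 f = -(5/4)x^4 - 4x^3
D^2 f = -5x^3 - 12x^2
matching coefficients of g against c_0 f + c_1 Df + … from the top degree down determines the c_i
solution: c_0 = -1, c_1 = 1/2, c_2 = -1/2

p(D) = -I + (1/2)·D − (1/2)·D^2, i.e. c_0 = -1, c_1 = 1/2, c_2 = -1/2


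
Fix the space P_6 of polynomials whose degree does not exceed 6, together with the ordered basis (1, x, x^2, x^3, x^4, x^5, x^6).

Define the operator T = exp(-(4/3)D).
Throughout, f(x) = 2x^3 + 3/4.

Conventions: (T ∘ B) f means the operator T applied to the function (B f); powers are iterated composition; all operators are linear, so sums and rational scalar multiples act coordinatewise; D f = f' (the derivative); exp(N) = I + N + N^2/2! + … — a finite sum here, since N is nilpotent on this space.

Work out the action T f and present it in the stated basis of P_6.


order-1 term: -8x^2
order-2 term: (32/3)x
order-3 term: -128/27
the series for exp(-(4/3)D) f terminates at order 3
exp(-(4/3)D) f = 2x^3 - 8x^2 + (32/3)x - 431/108

the image equals g(x) = 2x^3 - 8x^2 + (32/3)x - 431/108


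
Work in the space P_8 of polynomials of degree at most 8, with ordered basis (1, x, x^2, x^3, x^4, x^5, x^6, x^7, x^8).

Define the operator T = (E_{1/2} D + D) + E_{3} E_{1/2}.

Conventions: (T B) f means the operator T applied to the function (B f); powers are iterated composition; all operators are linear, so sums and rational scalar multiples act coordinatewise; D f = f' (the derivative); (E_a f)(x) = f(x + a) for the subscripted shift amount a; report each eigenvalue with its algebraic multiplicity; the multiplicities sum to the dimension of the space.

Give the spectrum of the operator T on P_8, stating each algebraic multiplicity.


image of 1: 1
image of x: x + 11/2
image of x^2: x^2 + 11x + 53/4
image of x^3: x^3 + (33/2)x^2 + (159/4)x + 349/8
image of x^4: x^4 + 22x^3 + (159/2)x^2 + (349/2)x + 2409/16
image of x^5: x^5 + (55/2)x^4 + (265/2)x^3 + (1745/4)x^2 + (12045/16)x + 16817/32
image of x^6: x^6 + 33x^5 + (795/4)x^4 + (1745/2)x^3 + (36135/16)x^2 + (50451/16)x + 117661/64
image of x^7: x^7 + (77/2)x^6 + (1113/4)x^5 + (12215/8)x^4 + (84315/16)x^3 + (353157/32)x^2 + (823627/64)x + 823557/128
image of x^8: x^8 + 44x^7 + 371x^6 + 2443x^5 + (84315/8)x^4 + (117719/4)x^3 + (823627/16)x^2 + (823557/16)x + 5764817/256
the matrix is upper triangular; its diagonal is (1, 1, 1, 1, 1, 1, 1, 1, 1)
for a triangular matrix the eigenvalues are the diagonal entries, with algebraic multiplicity their repetition count

λ = 1 (multiplicity 9)


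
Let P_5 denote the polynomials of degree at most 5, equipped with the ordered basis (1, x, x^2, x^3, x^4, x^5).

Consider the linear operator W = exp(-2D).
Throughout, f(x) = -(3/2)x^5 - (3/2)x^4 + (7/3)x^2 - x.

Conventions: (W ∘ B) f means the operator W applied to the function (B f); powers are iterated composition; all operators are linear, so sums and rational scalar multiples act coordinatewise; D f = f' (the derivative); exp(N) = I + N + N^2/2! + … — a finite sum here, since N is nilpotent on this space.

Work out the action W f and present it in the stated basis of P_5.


the result is g(x) = -(3/2)x^5 + (27/2)x^4 - 48x^3 + (259/3)x^2 - (247/3)x + 106/3

order-1 term: 15x^4 + 12x^3 - (28/3)x + 2
order-2 term: -60x^3 - 36x^2 + 28/3
order-3 term: 120x^2 + 48x
order-4 term: -120x - 24
order-5 term: 48
the series for exp(-2D) f terminates at order 5
exp(-2D) f = -(3/2)x^5 + (27/2)x^4 - 48x^3 + (259/3)x^2 - (247/3)x + 106/3


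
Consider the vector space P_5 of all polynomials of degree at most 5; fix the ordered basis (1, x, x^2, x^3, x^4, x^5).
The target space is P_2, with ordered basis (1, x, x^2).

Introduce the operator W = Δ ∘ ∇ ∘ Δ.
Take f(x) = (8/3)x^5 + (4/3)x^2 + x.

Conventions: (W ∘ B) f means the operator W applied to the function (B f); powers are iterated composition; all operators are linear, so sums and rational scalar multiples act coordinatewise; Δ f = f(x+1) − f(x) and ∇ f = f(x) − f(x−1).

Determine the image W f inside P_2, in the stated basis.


Δ f = (40/3)x^4 + (80/3)x^3 + (80/3)x^2 + 16x + 5
∇ Δ f = (160/3)x^3 + (80/3)x + 8/3
Δ ∇ Δ f = 160x^2 + 160x + 80

the image equals g(x) = 160x^2 + 160x + 80


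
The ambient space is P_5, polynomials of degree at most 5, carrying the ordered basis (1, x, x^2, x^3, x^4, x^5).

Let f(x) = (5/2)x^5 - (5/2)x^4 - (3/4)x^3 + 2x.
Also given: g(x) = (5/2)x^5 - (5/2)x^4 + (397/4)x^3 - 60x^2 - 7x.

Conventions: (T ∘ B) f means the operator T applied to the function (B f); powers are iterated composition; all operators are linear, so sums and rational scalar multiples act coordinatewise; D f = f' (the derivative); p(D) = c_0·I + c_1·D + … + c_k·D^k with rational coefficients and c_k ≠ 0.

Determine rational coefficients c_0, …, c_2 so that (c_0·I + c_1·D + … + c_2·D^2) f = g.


p(D) = I + 2·D^2, i.e. c_0 = 1, c_1 = 0, c_2 = 2

D^0 f = (5/2)x^5 - (5/2)x^4 - (3/4)x^3 + 2x
D^1 f = (25/2)x^4 - 10x^3 - (9/4)x^2 + 2
D^2 f = 50x^3 - 30x^2 - (9/2)x
matching coefficients of g against c_0 f + c_1 Df + … from the top degree down determines the c_i
solution: c_0 = 1, c_1 = 0, c_2 = 2


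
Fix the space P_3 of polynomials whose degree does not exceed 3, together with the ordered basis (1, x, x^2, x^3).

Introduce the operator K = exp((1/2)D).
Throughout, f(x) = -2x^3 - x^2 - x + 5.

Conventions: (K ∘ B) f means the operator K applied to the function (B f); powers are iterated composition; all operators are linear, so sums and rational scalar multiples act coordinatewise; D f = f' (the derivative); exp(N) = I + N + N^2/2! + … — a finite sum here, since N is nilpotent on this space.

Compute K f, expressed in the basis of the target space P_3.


the image equals g(x) = -2x^3 - 4x^2 - (7/2)x + 4

order-1 term: -3x^2 - x - 1/2
order-2 term: -(3/2)x - 1/4
order-3 term: -1/4
the series for exp((1/2)D) f terminates at order 3
exp((1/2)D) f = -2x^3 - 4x^2 - (7/2)x + 4


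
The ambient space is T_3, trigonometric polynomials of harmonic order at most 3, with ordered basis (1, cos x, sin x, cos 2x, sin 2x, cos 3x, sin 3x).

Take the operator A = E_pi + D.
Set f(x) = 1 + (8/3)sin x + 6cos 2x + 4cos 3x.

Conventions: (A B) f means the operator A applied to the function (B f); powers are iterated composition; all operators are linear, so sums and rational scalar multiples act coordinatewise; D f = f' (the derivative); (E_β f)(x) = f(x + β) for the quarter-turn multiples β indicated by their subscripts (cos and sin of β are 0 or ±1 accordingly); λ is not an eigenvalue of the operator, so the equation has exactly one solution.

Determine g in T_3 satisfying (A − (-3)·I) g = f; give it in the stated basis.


write g with unknown coordinates in the stated basis and equate coefficients in (A − (-3)·I) g = f
solving from the highest basis element down gives g = 1/4 - (8/15)cos x + (16/15)sin x + (6/5)cos 2x + (3/5)sin 2x + (8/13)cos 3x + (12/13)sin 3x
check: A g = 1/4 + (8/5)cos x - (8/15)sin x + (12/5)cos 2x - (9/5)sin 2x + (28/13)cos 3x - (36/13)sin 3x
so A g − (-3)·g = 1 + (8/3)sin x + 6cos 2x + 4cos 3x = f ✓

the image equals g(x) = 1/4 - (8/15)cos x + (16/15)sin x + (6/5)cos 2x + (3/5)sin 2x + (8/13)cos 3x + (12/13)sin 3x


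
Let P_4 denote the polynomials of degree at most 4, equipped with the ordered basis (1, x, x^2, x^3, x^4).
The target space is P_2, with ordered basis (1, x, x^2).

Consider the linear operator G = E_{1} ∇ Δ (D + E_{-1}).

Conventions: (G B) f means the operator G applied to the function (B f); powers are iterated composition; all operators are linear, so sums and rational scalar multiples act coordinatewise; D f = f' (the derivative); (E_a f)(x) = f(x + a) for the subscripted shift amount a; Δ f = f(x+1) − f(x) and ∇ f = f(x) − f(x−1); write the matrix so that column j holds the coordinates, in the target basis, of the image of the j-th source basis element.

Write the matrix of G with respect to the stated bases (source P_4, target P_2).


the matrix is [[0, 0, 2, 6, 26]; [0, 0, 0, 6, 24]; [0, 0, 0, 0, 12]] (rows listed top to bottom)

image of 1: 0
image of x: 0
image of x^2: 2
image of x^3: 6x + 6
image of x^4: 12x^2 + 24x + 26
each image's coordinates form column j of the matrix


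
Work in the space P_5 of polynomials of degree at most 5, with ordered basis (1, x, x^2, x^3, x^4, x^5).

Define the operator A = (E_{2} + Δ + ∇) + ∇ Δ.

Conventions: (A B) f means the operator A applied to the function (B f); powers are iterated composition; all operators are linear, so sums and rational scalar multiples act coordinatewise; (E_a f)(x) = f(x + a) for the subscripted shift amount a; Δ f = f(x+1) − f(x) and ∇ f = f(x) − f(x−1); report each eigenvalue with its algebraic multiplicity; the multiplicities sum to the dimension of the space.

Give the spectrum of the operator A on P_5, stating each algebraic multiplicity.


λ = 1 (multiplicity 6)

image of 1: 1
image of x: x + 4
image of x^2: x^2 + 8x + 6
image of x^3: x^3 + 12x^2 + 18x + 10
image of x^4: x^4 + 16x^3 + 36x^2 + 40x + 18
image of x^5: x^5 + 20x^4 + 60x^3 + 100x^2 + 90x + 34
the matrix is upper triangular; its diagonal is (1, 1, 1, 1, 1, 1)
for a triangular matrix the eigenvalues are the diagonal entries, with algebraic multiplicity their repetition count


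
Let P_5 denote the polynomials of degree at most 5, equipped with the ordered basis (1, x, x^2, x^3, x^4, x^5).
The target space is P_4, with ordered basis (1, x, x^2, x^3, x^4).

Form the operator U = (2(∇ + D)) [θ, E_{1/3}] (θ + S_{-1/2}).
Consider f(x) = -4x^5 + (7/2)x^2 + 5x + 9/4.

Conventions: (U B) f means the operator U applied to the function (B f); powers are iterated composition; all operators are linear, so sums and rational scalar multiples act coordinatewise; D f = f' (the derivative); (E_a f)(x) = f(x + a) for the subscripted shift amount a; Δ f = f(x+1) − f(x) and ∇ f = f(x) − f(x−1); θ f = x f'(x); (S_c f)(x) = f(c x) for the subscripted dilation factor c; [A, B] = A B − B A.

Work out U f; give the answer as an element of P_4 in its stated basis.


g(x) = 530x^3 + (265/2)x^2 + (530/3)x - 2533/108

θ f = -20x^5 + 7x^2 + 5x
S_{-1/2} f = (1/8)x^5 + (7/8)x^2 - (5/2)x + 9/4
(θ + S_{-1/2}) f = -(159/8)x^5 + (63/8)x^2 + (5/2)x + 9/4
E_{1/3} (θ + S_{-1/2}) f = -(159/8)x^5 - (265/8)x^4 - (265/12)x^3 + (37/72)x^2 + (1409/216)x + 314/81
θ E_{1/3} (θ + S_{-1/2}) f = -(795/8)x^5 - (265/2)x^4 - (265/4)x^3 + (37/36)x^2 + (1409/216)x
θ (θ + S_{-1/2}) f = -(795/8)x^5 + (63/4)x^2 + (5/2)x
E_{1/3} θ (θ + S_{-1/2}) f = -(795/8)x^5 - (1325/8)x^4 - (1325/12)x^3 - (379/18)x^2 + (1483/216)x + 1409/648
[θ, E_{1/3}] (θ + S_{-1/2}) f = (265/8)x^4 + (265/6)x^3 + (265/12)x^2 - (37/108)x - 1409/648
∇ [θ, E_{1/3}] (θ + S_{-1/2}) f = (265/2)x^3 - (265/4)x^2 + (265/6)x - 2459/216
D [θ, E_{1/3}] (θ + S_{-1/2}) f = (265/2)x^3 + (265/2)x^2 + (265/6)x - 37/108
(∇ + D) [θ, E_{1/3}] (θ + S_{-1/2}) f = 265x^3 + (265/4)x^2 + (265/3)x - 2533/216
(2(∇ + D)) [θ, E_{1/3}] (θ + S_{-1/2}) f = 530x^3 + (265/2)x^2 + (530/3)x - 2533/108


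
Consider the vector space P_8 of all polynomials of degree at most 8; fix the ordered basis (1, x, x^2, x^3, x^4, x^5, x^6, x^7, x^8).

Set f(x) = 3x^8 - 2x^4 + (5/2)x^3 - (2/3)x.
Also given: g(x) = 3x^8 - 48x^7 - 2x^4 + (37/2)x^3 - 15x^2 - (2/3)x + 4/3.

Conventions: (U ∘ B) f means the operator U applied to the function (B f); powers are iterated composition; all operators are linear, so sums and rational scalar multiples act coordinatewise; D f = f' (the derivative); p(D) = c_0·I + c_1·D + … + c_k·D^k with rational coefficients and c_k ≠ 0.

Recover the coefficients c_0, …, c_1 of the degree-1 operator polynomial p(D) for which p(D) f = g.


D^0 f = 3x^8 - 2x^4 + (5/2)x^3 - (2/3)x
D^1 f = 24x^7 - 8x^3 + (15/2)x^2 - 2/3
matching coefficients of g against c_0 f + c_1 Df + … from the top degree down determines the c_i
solution: c_0 = 1, c_1 = -2

c_0 = 1, c_1 = -2


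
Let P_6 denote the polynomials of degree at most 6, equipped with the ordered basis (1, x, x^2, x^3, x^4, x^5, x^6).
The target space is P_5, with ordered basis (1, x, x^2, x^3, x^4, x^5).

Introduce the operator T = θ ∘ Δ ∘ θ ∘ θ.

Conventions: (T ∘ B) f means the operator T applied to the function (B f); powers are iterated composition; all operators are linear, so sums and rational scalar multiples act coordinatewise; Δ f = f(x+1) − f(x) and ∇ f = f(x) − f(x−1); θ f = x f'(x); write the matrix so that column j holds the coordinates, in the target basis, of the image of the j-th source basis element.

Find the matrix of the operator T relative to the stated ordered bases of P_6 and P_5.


image of 1: 0
image of x: 0
image of x^2: 8x
image of x^3: 54x^2 + 27x
image of x^4: 192x^3 + 192x^2 + 64x
image of x^5: 500x^4 + 750x^3 + 500x^2 + 125x
image of x^6: 1080x^5 + 2160x^4 + 2160x^3 + 1080x^2 + 216x
each image's coordinates form column j of the matrix

the matrix is [[0, 0, 0, 0, 0, 0, 0]; [0, 0, 8, 27, 64, 125, 216]; [0, 0, 0, 54, 192, 500, 1080]; [0, 0, 0, 0, 192, 750, 2160]; [0, 0, 0, 0, 0, 500, 2160]; [0, 0, 0, 0, 0, 0, 1080]] (rows listed top to bottom)


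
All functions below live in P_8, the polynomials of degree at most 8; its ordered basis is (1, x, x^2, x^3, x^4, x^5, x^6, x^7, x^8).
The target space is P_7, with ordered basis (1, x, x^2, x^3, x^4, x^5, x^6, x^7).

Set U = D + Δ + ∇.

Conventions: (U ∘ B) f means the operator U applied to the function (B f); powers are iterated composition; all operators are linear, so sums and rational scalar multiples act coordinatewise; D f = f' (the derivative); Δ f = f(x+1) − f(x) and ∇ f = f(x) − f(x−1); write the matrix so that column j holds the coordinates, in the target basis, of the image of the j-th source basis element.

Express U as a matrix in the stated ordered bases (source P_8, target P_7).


image of 1: 0
image of x: 3
image of x^2: 6x
image of x^3: 9x^2 + 2
image of x^4: 12x^3 + 8x
image of x^5: 15x^4 + 20x^2 + 2
image of x^6: 18x^5 + 40x^3 + 12x
image of x^7: 21x^6 + 70x^4 + 42x^2 + 2
image of x^8: 24x^7 + 112x^5 + 112x^3 + 16x
each image's coordinates form column j of the matrix

the matrix is [[0, 3, 0, 2, 0, 2, 0, 2, 0]; [0, 0, 6, 0, 8, 0, 12, 0, 16]; [0, 0, 0, 9, 0, 20, 0, 42, 0]; [0, 0, 0, 0, 12, 0, 40, 0, 112]; [0, 0, 0, 0, 0, 15, 0, 70, 0]; [0, 0, 0, 0, 0, 0, 18, 0, 112]; [0, 0, 0, 0, 0, 0, 0, 21, 0]; [0, 0, 0, 0, 0, 0, 0, 0, 24]] (rows listed top to bottom)


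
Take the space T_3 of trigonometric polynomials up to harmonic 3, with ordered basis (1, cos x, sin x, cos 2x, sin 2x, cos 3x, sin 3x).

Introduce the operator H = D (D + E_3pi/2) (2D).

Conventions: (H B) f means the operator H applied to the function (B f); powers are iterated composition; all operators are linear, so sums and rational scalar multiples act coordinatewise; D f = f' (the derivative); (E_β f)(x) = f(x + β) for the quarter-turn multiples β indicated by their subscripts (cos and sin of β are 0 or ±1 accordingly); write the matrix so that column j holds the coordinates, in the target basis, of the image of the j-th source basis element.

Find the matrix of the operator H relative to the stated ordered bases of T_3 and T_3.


image of 1: 0
image of cos x: 0
image of sin x: 0
image of cos 2x: 8cos 2x + 16sin 2x
image of sin 2x: -16cos 2x + 8sin 2x
image of cos 3x: 72sin 3x
image of sin 3x: -72cos 3x
each image's coordinates form column j of the matrix

the matrix is [[0, 0, 0, 0, 0, 0, 0]; [0, 0, 0, 0, 0, 0, 0]; [0, 0, 0, 0, 0, 0, 0]; [0, 0, 0, 8, -16, 0, 0]; [0, 0, 0, 16, 8, 0, 0]; [0, 0, 0, 0, 0, 0, -72]; [0, 0, 0, 0, 0, 72, 0]] (rows listed top to bottom)


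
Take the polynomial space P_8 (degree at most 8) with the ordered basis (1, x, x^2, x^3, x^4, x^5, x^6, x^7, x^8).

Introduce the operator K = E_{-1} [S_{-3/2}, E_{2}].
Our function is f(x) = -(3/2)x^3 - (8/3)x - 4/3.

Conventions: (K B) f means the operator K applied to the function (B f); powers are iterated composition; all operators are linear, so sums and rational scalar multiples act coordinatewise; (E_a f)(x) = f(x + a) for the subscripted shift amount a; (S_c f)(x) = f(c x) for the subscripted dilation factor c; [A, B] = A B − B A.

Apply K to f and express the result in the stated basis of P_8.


E_{2} f = -(3/2)x^3 - 9x^2 - (62/3)x - 56/3
S_{-3/2} E_{2} f = (81/16)x^3 - (81/4)x^2 + 31x - 56/3
S_{-3/2} f = (81/16)x^3 + 4x - 4/3
E_{2} S_{-3/2} f = (81/16)x^3 + (243/8)x^2 + (259/4)x + 283/6
[S_{-3/2}, E_{2}] f = -(405/8)x^2 - (135/4)x - 395/6
E_{-1} [S_{-3/2}, E_{2}] f = -(405/8)x^2 + (135/2)x - 1985/24

the result is g(x) = -(405/8)x^2 + (135/2)x - 1985/24


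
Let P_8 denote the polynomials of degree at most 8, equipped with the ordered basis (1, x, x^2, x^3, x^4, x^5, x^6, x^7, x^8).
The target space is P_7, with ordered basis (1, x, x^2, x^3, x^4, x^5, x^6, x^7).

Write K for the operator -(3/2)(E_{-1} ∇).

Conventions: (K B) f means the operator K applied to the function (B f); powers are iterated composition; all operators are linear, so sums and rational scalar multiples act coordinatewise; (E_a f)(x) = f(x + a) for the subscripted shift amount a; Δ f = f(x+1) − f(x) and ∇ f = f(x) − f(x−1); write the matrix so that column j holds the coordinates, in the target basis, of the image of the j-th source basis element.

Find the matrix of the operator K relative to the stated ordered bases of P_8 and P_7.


image of 1: 0
image of x: -3/2
image of x^2: -3x + 9/2
image of x^3: -(9/2)x^2 + (27/2)x - 21/2
image of x^4: -6x^3 + 27x^2 - 42x + 45/2
image of x^5: -(15/2)x^4 + 45x^3 - 105x^2 + (225/2)x - 93/2
image of x^6: -9x^5 + (135/2)x^4 - 210x^3 + (675/2)x^2 - 279x + 189/2
image of x^7: -(21/2)x^6 + (189/2)x^5 - (735/2)x^4 + (1575/2)x^3 - (1953/2)x^2 + (1323/2)x - 381/2
image of x^8: -12x^7 + 126x^6 - 588x^5 + 1575x^4 - 2604x^3 + 2646x^2 - 1524x + 765/2
each image's coordinates form column j of the matrix

the matrix is [[0, -3/2, 9/2, -21/2, 45/2, -93/2, 189/2, -381/2, 765/2]; [0, 0, -3, 27/2, -42, 225/2, -279, 1323/2, -1524]; [0, 0, 0, -9/2, 27, -105, 675/2, -1953/2, 2646]; [0, 0, 0, 0, -6, 45, -210, 1575/2, -2604]; [0, 0, 0, 0, 0, -15/2, 135/2, -735/2, 1575]; [0, 0, 0, 0, 0, 0, -9, 189/2, -588]; [0, 0, 0, 0, 0, 0, 0, -21/2, 126]; [0, 0, 0, 0, 0, 0, 0, 0, -12]] (rows listed top to bottom)


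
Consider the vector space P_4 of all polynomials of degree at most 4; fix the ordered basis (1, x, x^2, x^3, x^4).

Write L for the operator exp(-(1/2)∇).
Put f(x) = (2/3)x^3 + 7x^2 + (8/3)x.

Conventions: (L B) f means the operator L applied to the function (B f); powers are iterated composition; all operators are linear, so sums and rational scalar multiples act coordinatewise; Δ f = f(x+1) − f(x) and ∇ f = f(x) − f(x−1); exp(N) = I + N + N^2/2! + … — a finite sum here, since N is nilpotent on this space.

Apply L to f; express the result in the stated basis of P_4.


g(x) = (2/3)x^3 + 6x^2 - (17/6)x + 3

order-1 term: -x^2 - 6x + 11/6
order-2 term: (1/2)x + 5/4
order-3 term: -1/12
the series for exp(-(1/2)∇) f terminates at order 3
exp(-(1/2)∇) f = (2/3)x^3 + 6x^2 - (17/6)x + 3


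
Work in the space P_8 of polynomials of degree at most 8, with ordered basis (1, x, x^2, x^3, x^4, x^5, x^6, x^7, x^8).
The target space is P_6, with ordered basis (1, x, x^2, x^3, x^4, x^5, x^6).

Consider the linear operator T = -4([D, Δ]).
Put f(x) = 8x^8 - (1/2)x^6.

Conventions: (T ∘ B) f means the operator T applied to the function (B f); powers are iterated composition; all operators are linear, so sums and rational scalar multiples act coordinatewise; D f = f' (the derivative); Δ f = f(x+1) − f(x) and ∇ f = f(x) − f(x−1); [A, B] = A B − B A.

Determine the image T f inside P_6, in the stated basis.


g(x) = 0

Δ f = 64x^7 + 224x^6 + 445x^5 + (1105/2)x^4 + 438x^3 + (433/2)x^2 + 61x + 15/2
D Δ f = 448x^6 + 1344x^5 + 2225x^4 + 2210x^3 + 1314x^2 + 433x + 61
D f = 64x^7 - 3x^5
Δ D f = 448x^6 + 1344x^5 + 2225x^4 + 2210x^3 + 1314x^2 + 433x + 61
[D, Δ] f = 0
(-4([D, Δ])) f = 0


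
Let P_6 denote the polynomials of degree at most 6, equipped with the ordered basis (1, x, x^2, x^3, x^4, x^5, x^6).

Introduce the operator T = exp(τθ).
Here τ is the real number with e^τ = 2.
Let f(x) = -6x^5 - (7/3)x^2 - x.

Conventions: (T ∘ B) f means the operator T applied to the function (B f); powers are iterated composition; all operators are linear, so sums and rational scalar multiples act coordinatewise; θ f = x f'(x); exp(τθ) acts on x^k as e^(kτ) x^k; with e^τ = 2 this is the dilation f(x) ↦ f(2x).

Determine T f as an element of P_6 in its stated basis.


exp(τθ) x^k = e^(kτ) x^k; with e^τ = 2 this sends x^k to 2^k x^k
x ↦ 2 x
x^2 ↦ 4 x^2
x^5 ↦ 32 x^5
applying this coordinatewise to f: exp(τθ) f = -192x^5 - (28/3)x^2 - 2x

g(x) = -192x^5 - (28/3)x^2 - 2x


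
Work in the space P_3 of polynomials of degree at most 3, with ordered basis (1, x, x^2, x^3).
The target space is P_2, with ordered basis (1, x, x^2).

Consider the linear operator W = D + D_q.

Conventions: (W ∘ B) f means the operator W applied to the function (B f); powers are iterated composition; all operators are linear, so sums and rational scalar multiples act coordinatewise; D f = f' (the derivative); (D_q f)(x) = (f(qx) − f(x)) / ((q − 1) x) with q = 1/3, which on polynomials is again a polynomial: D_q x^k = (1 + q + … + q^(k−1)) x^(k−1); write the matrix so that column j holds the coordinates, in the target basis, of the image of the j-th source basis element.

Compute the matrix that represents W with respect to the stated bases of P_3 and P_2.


the matrix is [[0, 2, 0, 0]; [0, 0, 10/3, 0]; [0, 0, 0, 40/9]] (rows listed top to bottom)

image of 1: 0
image of x: 2
image of x^2: (10/3)x
image of x^3: (40/9)x^2
each image's coordinates form column j of the matrix


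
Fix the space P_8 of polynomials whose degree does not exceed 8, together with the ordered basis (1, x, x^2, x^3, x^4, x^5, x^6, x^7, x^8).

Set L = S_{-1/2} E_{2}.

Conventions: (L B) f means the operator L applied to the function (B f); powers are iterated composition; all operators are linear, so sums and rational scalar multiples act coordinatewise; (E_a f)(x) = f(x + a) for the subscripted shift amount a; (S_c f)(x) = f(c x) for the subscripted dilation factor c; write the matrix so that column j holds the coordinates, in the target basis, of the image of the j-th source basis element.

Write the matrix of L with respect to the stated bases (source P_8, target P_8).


the matrix is [[1, 2, 4, 8, 16, 32, 64, 128, 256]; [0, -1/2, -2, -6, -16, -40, -96, -224, -512]; [0, 0, 1/4, 3/2, 6, 20, 60, 168, 448]; [0, 0, 0, -1/8, -1, -5, -20, -70, -224]; [0, 0, 0, 0, 1/16, 5/8, 15/4, 35/2, 70]; [0, 0, 0, 0, 0, -1/32, -3/8, -21/8, -14]; [0, 0, 0, 0, 0, 0, 1/64, 7/32, 7/4]; [0, 0, 0, 0, 0, 0, 0, -1/128, -1/8]; [0, 0, 0, 0, 0, 0, 0, 0, 1/256]] (rows listed top to bottom)

image of 1: 1
image of x: -(1/2)x + 2
image of x^2: (1/4)x^2 - 2x + 4
image of x^3: -(1/8)x^3 + (3/2)x^2 - 6x + 8
image of x^4: (1/16)x^4 - x^3 + 6x^2 - 16x + 16
image of x^5: -(1/32)x^5 + (5/8)x^4 - 5x^3 + 20x^2 - 40x + 32
image of x^6: (1/64)x^6 - (3/8)x^5 + (15/4)x^4 - 20x^3 + 60x^2 - 96x + 64
image of x^7: -(1/128)x^7 + (7/32)x^6 - (21/8)x^5 + (35/2)x^4 - 70x^3 + 168x^2 - 224x + 128
image of x^8: (1/256)x^8 - (1/8)x^7 + (7/4)x^6 - 14x^5 + 70x^4 - 224x^3 + 448x^2 - 512x + 256
each image's coordinates form column j of the matrix


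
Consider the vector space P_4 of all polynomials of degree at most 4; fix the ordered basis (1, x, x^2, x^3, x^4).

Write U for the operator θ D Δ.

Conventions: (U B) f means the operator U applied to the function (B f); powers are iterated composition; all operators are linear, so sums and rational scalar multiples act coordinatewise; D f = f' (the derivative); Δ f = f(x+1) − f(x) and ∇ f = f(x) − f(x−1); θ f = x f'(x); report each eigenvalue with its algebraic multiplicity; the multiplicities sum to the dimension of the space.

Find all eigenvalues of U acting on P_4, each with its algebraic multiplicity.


image of 1: 0
image of x: 0
image of x^2: 0
image of x^3: 6x
image of x^4: 24x^2 + 12x
the matrix is upper triangular; its diagonal is (0, 0, 0, 0, 0)
for a triangular matrix the eigenvalues are the diagonal entries, with algebraic multiplicity their repetition count

λ = 0 (multiplicity 5)


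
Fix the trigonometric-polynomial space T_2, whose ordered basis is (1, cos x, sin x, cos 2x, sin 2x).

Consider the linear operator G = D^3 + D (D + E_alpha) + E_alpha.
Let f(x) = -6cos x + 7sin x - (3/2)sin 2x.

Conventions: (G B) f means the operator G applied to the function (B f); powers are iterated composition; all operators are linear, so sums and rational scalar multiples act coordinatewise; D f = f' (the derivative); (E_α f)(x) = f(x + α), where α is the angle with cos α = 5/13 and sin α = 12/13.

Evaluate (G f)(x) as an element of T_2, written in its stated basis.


D f = 7cos x + 6sin x - 3cos 2x
D D f = 6cos x - 7sin x + 6sin 2x
D D D f = -7cos x - 6sin x + 12cos 2x
D f = 7cos x + 6sin x - 3cos 2x
E_alpha f = (54/13)cos x + (107/13)sin x - (180/169)cos 2x + (357/338)sin 2x
(D + E_alpha) f = (145/13)cos x + (185/13)sin x - (687/169)cos 2x + (357/338)sin 2x
D (D + E_alpha) f = (185/13)cos x - (145/13)sin x + (357/169)cos 2x + (1374/169)sin 2x
E_alpha f = (54/13)cos x + (107/13)sin x - (180/169)cos 2x + (357/338)sin 2x
(D^3 + D (D + E_alpha) + E_alpha) f = (148/13)cos x - (116/13)sin x + (2205/169)cos 2x + (3105/338)sin 2x

g(x) = (148/13)cos x - (116/13)sin x + (2205/169)cos 2x + (3105/338)sin 2x


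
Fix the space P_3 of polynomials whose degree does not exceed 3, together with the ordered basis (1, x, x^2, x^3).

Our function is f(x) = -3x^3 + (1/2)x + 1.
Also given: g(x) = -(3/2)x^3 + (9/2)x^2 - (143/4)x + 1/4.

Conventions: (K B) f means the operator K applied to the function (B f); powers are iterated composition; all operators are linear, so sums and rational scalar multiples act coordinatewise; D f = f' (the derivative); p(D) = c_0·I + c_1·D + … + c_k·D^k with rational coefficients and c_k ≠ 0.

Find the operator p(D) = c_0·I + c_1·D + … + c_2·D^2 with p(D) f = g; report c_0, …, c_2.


D^0 f = -3x^3 + (1/2)x + 1
D^1 f = -9x^2 + 1/2
D^2 f = -18x
matching coefficients of g against c_0 f + c_1 Df + … from the top degree down determines the c_i
solution: c_0 = 1/2, c_1 = -1/2, c_2 = 2

c_0 = 1/2, c_1 = -1/2, c_2 = 2


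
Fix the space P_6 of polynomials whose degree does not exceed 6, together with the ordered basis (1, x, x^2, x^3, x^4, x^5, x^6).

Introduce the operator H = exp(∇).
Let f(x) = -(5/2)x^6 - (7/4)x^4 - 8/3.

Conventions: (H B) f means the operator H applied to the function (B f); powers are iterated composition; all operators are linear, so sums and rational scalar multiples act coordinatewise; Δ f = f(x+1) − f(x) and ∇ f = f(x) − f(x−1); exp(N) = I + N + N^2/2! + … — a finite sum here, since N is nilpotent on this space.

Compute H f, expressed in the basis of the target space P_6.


order-1 term: -15x^5 + (75/2)x^4 - 57x^3 + 48x^2 - 22x + 17/4
order-2 term: -(75/2)x^4 + 150x^3 - 273x^2 + 246x - 359/4
order-3 term: -50x^3 + 225x^2 - 382x + 471/2
order-4 term: -(75/2)x^2 + 150x - 657/4
order-5 term: -15x + 75/2
order-6 term: -5/2
the series for exp(∇) f terminates at order 6
exp(∇) f = -(5/2)x^6 - 15x^5 - (7/4)x^4 + 43x^3 - (75/2)x^2 - 23x + 217/12

the image equals g(x) = -(5/2)x^6 - 15x^5 - (7/4)x^4 + 43x^3 - (75/2)x^2 - 23x + 217/12


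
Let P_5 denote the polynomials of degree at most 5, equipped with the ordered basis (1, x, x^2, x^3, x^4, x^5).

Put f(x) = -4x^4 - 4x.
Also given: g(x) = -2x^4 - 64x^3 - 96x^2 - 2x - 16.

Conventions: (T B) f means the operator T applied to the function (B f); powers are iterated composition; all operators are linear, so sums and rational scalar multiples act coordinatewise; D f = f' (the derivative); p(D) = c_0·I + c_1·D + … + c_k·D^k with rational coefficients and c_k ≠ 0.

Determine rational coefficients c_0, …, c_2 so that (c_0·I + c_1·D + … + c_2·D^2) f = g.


c_0 = 1/2, c_1 = 4, c_2 = 2

D^0 f = -4x^4 - 4x
D^1 f = -16x^3 - 4
D^2 f = -48x^2
matching coefficients of g against c_0 f + c_1 Df + … from the top degree down determines the c_i
solution: c_0 = 1/2, c_1 = 4, c_2 = 2


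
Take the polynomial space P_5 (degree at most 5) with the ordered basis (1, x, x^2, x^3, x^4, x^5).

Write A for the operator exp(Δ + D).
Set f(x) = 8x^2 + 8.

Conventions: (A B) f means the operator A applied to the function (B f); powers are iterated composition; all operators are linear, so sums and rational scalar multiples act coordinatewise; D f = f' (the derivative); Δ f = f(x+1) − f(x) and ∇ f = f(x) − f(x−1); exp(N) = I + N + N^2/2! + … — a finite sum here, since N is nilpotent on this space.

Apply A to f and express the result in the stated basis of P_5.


the result is g(x) = 8x^2 + 32x + 48

order-1 term: 32x + 8
order-2 term: 32
the series for exp(Δ + D) f terminates at order 2
exp(Δ + D) f = 8x^2 + 32x + 48


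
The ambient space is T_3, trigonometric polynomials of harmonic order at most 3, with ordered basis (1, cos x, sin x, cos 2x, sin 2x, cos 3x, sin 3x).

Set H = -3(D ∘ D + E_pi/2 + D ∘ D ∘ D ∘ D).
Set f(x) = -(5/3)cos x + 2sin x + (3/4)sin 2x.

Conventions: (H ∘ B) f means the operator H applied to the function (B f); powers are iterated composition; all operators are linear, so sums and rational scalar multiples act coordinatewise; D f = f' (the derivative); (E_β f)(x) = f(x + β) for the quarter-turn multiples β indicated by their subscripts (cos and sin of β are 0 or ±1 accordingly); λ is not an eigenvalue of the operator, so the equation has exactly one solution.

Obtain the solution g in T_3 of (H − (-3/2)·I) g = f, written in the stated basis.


the result is g(x) = (14/45)cos x + (32/45)sin x - (1/42)sin 2x

write g with unknown coordinates in the stated basis and equate coefficients in (H − (-3/2)·I) g = f
solving from the highest basis element down gives g = (14/45)cos x + (32/45)sin x - (1/42)sin 2x
check: H g = -(32/15)cos x + (14/15)sin x + (11/14)sin 2x
so H g − (-3/2)·g = -(5/3)cos x + 2sin x + (3/4)sin 2x = f ✓


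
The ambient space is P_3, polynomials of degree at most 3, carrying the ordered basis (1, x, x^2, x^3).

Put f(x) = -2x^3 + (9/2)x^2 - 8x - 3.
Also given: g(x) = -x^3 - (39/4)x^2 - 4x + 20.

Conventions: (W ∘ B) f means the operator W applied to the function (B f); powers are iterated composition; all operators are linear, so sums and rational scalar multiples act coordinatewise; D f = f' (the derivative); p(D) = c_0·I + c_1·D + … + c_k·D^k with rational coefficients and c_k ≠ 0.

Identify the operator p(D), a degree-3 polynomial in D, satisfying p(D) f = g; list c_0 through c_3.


c_0 = 1/2, c_1 = 2, c_2 = 3/2, c_3 = -2

D^0 f = -2x^3 + (9/2)x^2 - 8x - 3
D^1 f = -6x^2 + 9x - 8
D^2 f = -12x + 9
D^3 f = -12
matching coefficients of g against c_0 f + c_1 Df + … from the top degree down determines the c_i
solution: c_0 = 1/2, c_1 = 2, c_2 = 3/2, c_3 = -2


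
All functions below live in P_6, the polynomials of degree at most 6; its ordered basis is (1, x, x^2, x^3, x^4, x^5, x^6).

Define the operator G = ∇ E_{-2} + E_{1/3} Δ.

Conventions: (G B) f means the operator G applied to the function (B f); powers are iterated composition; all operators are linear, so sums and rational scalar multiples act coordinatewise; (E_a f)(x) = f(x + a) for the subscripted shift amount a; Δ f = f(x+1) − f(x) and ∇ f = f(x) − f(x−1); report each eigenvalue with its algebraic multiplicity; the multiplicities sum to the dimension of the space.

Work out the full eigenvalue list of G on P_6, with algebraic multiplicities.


image of 1: 0
image of x: 2
image of x^2: 4x - 10/3
image of x^3: 6x^2 - 10x + 64/3
image of x^4: 8x^3 - 20x^2 + (256/3)x - 1670/27
image of x^5: 10x^4 - (100/3)x^3 + (640/3)x^2 - (8350/27)x + 17432/81
image of x^6: 12x^5 - 50x^4 + (1280/3)x^3 - (8350/9)x^2 + (34864/27)x - 53410/81
the matrix is upper triangular; its diagonal is (0, 0, 0, 0, 0, 0, 0)
for a triangular matrix the eigenvalues are the diagonal entries, with algebraic multiplicity their repetition count

λ = 0 (multiplicity 7)


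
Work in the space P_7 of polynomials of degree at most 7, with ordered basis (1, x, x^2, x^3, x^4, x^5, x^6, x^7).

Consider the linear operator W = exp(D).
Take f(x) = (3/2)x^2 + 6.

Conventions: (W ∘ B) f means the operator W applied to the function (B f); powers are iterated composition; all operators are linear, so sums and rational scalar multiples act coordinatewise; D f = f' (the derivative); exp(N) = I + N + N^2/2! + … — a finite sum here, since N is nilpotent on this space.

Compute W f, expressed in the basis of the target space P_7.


order-1 term: 3x
order-2 term: 3/2
the series for exp(D) f terminates at order 2
exp(D) f = (3/2)x^2 + 3x + 15/2

the result is g(x) = (3/2)x^2 + 3x + 15/2
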